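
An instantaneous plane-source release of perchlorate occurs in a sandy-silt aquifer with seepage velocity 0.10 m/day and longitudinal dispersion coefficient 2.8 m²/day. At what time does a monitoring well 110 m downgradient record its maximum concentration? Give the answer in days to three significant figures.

855 days

For the 1D instantaneous-source solution, setting ∂C/∂t = 0 at fixed x gives v²t² + 2Dt − x² = 0, so t = (√(D² + v²x²) − D)/v².
√(D² + v²x²) = √(2.8² + 0.10² × 110²) = 11.35; v² = 0.01.
t = (11.35 − 2.8)/0.01 = 855 days (vs. the pure-advection estimate x/v = 1100 d).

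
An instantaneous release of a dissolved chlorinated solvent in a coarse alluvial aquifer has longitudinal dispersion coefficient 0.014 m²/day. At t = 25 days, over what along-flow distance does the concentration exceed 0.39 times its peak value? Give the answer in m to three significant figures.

The plume is Gaussian with σ = √(2Dt) = √(2 × 0.014 × 25) = 0.8367 m.
C/C_peak = exp(−Δx²/(2σ²)) = 0.39 ⇒ Δx = σ·√(−2 ln 0.39) = 0.8367 × 1.372 = 1.148 m.
Width = 2Δx = 2.30 m.

2.30 m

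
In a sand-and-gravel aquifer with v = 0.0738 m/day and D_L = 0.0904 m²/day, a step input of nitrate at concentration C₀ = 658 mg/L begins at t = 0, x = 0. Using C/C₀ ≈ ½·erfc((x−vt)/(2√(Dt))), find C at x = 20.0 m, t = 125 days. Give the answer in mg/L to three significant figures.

For a continuous step input, C/C₀ ≈ ½·erfc((x−vt)/(2√(Dt))).
vt = 0.0738 × 125 = 9.225 m and 2√(Dt) = 2√(0.0904 × 125) = 6.723 m.
Argument (x−vt)/(2√(Dt)) = (20.0 − 9.225)/6.723 = 1.603; ½·erfc(1.603) = 0.01170.
C = 658 × 0.01170 = 7.70 mg/L.

7.70 mg/L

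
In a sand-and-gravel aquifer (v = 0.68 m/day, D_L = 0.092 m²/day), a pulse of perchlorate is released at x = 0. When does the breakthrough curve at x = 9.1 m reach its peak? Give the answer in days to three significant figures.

13.2 days

For the 1D instantaneous-source solution, setting ∂C/∂t = 0 at fixed x gives v²t² + 2Dt − x² = 0, so t = (√(D² + v²x²) − D)/v².
√(D² + v²x²) = √(0.092² + 0.68² × 9.1²) = 6.189; v² = 0.4624.
t = (6.189 − 0.092)/0.4624 = 13.2 days (vs. the pure-advection estimate x/v = 13.4 d).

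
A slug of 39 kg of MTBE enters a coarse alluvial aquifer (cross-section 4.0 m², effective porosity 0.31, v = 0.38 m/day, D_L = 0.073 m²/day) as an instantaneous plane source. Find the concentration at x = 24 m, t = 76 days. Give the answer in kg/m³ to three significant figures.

For an instantaneous plane source, C(x,t) = M/(n_e·A·√(4πDt)) · exp(−(x−vt)²/(4Dt)), with n_e·A the pore (flow) area.
Plume center vt = 0.38 × 76 = 28.88 m, so the well at 24 m is 4.88 m upgradient of the peak.
√(4πDt) = 8.350 m, giving peak height M/(n_e·A·√(4πDt)) = 39/(0.31 × 4.0 × 8.350) = 3.767 kg/m³.
(x−vt)²/(4Dt) = (-4.88)²/(4 × 0.073 × 76) = 1.073; exp(−1.073) = 0.3420.
C = 3.767 × 0.3420 = 1.29 kg/m³.

1.29 kg/m³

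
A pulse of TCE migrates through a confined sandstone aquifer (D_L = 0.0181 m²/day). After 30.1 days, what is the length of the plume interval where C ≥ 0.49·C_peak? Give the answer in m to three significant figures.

2.49 m

The plume is Gaussian with σ = √(2Dt) = √(2 × 0.0181 × 30.1) = 1.044 m.
C/C_peak = exp(−Δx²/(2σ²)) = 0.49 ⇒ Δx = σ·√(−2 ln 0.49) = 1.044 × 1.194 = 1.247 m.
Width = 2Δx = 2.49 m.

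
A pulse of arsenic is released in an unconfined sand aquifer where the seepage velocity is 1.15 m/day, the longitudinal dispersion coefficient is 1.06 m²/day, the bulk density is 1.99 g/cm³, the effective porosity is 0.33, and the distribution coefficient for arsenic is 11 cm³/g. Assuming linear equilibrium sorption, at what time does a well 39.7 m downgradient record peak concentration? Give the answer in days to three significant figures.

2270 days

Retardation factor R = 1 + ρ_b·K_d/n = 1 + 1.99 × 11/0.33 = 67.33.
Sorption retards both mechanisms: v_R = v/R = 0.01708 m/day, D_R = D/R = 0.01574 m²/day.
Peak time from v_R²t² + 2D_R t − x² = 0: t = (√(D_R² + v_R²x²) − D_R)/v_R².
√(D_R² + v_R²x²) = √(0.01574² + 0.01708² × 39.7²) = 0.6783; v_R² = 0.0002917.
t = (0.6783 − 0.01574)/0.0002917 = 2270 days.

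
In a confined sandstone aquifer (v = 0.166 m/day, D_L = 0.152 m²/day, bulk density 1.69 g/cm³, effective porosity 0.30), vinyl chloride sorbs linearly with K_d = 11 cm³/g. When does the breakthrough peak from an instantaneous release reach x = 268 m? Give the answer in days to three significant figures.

101000 days

Retardation factor R = 1 + ρ_b·K_d/n = 1 + 1.69 × 11/0.30 = 62.97.
Sorption retards both mechanisms: v_R = v/R = 0.002636 m/day, D_R = D/R = 0.002414 m²/day.
Peak time from v_R²t² + 2D_R t − x² = 0: t = (√(D_R² + v_R²x²) − D_R)/v_R².
√(D_R² + v_R²x²) = √(0.002414² + 0.002636² × 268²) = 0.7065; v_R² = 6.948e-06.
t = (0.7065 − 0.002414)/6.948e-06 = 101000 days.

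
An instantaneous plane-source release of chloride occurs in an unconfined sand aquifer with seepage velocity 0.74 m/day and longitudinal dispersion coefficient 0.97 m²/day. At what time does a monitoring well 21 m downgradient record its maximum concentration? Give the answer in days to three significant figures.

26.7 days

For the 1D instantaneous-source solution, setting ∂C/∂t = 0 at fixed x gives v²t² + 2Dt − x² = 0, so t = (√(D² + v²x²) − D)/v².
√(D² + v²x²) = √(0.97² + 0.74² × 21²) = 15.57; v² = 0.5476.
t = (15.57 − 0.97)/0.5476 = 26.7 days (vs. the pure-advection estimate x/v = 28.4 d).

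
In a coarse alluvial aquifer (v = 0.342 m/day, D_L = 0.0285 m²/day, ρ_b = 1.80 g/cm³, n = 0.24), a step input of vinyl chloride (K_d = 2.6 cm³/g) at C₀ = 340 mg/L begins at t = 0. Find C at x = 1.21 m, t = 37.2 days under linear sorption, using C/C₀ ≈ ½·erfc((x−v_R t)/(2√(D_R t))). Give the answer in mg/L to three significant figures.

11.4 mg/L

Retardation factor R = 1 + ρ_b·K_d/n = 1 + 1.80 × 2.6/0.24 = 20.50.
Sorption retards both mechanisms: v_R = v/R = 0.01668 m/day, D_R = D/R = 0.001390 m²/day.
v_R·t = 0.01668 × 37.2 = 0.620496 m; 2√(D_R t) = 0.4548 m; argument = (1.21 − 0.620496)/0.4548 = 1.296.
C = C₀ × ½·erfc(1.296) = 340 × 0.03341 = 11.4 mg/L.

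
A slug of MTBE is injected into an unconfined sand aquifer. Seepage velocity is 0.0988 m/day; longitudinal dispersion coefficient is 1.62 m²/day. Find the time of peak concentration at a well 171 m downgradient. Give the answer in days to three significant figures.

For the 1D instantaneous-source solution, setting ∂C/∂t = 0 at fixed x gives v²t² + 2Dt − x² = 0, so t = (√(D² + v²x²) − D)/v².
√(D² + v²x²) = √(1.62² + 0.0988² × 171²) = 16.97; v² = 0.00976144.
t = (16.97 − 1.62)/0.00976144 = 1570 days (vs. the pure-advection estimate x/v = 1730 d).

1570 days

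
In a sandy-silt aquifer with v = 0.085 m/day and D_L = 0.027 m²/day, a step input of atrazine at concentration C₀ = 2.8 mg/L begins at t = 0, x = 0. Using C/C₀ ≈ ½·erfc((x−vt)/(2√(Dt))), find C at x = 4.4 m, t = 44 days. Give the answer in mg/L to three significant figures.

0.936 mg/L

For a continuous step input, C/C₀ ≈ ½·erfc((x−vt)/(2√(Dt))).
vt = 0.085 × 44 = 3.74 m and 2√(Dt) = 2√(0.027 × 44) = 2.180 m.
Argument (x−vt)/(2√(Dt)) = (4.4 − 3.74)/2.180 = 0.3028; ½·erfc(0.3028) = 0.3342.
C = 2.8 × 0.3342 = 0.936 mg/L.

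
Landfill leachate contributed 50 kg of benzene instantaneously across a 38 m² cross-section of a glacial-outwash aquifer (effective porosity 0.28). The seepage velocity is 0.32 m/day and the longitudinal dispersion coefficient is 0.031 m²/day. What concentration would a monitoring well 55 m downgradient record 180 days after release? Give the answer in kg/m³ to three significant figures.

0.415 kg/m³

For an instantaneous plane source, C(x,t) = M/(n_e·A·√(4πDt)) · exp(−(x−vt)²/(4Dt)), with n_e·A the pore (flow) area.
Plume center vt = 0.32 × 180 = 57.6 m, so the well at 55 m is 2.6 m upgradient of the peak.
√(4πDt) = 8.374 m, giving peak height M/(n_e·A·√(4πDt)) = 50/(0.28 × 38 × 8.374) = 0.5612 kg/m³.
(x−vt)²/(4Dt) = (-2.6)²/(4 × 0.031 × 180) = 0.3029; exp(−0.3029) = 0.7387.
C = 0.5612 × 0.7387 = 0.415 kg/m³.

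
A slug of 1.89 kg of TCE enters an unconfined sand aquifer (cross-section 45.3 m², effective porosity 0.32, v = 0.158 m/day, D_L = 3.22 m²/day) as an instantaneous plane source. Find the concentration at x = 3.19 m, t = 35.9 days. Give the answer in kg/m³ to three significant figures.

0.00338 kg/m³

For an instantaneous plane source, C(x,t) = M/(n_e·A·√(4πDt)) · exp(−(x−vt)²/(4Dt)), with n_e·A the pore (flow) area.
Plume center vt = 0.158 × 35.9 = 5.6722 m, so the well at 3.19 m is 2.4822 m upgradient of the peak.
√(4πDt) = 38.11 m, giving peak height M/(n_e·A·√(4πDt)) = 1.89/(0.32 × 45.3 × 38.11) = 0.003421 kg/m³.
(x−vt)²/(4Dt) = (-2.4822)²/(4 × 3.22 × 35.9) = 0.01332; exp(−0.01332) = 0.9868.
C = 0.003421 × 0.9868 = 0.00338 kg/m³.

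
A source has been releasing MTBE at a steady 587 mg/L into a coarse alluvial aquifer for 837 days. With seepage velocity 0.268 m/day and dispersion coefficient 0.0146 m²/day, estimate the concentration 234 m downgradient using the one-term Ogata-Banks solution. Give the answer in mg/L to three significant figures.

14.7 mg/L

For a continuous step input, C/C₀ ≈ ½·erfc((x−vt)/(2√(Dt))).
vt = 0.268 × 837 = 224.316 m and 2√(Dt) = 2√(0.0146 × 837) = 6.991 m.
Argument (x−vt)/(2√(Dt)) = (234 − 224.316)/6.991 = 1.385; ½·erfc(1.385) = 0.02507.
C = 587 × 0.02507 = 14.7 mg/L.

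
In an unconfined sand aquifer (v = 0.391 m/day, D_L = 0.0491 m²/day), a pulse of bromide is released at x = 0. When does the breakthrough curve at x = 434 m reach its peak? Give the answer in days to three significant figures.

1110 days

For the 1D instantaneous-source solution, setting ∂C/∂t = 0 at fixed x gives v²t² + 2Dt − x² = 0, so t = (√(D² + v²x²) − D)/v².
√(D² + v²x²) = √(0.0491² + 0.391² × 434²) = 169.7; v² = 0.152881.
t = (169.7 − 0.0491)/0.152881 = 1110 days (vs. the pure-advection estimate x/v = 1110 d).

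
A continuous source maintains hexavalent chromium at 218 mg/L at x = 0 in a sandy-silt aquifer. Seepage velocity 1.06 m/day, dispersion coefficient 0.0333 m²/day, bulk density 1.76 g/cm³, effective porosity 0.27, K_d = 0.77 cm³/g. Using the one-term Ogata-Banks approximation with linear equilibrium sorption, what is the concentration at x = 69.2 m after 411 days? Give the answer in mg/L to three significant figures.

203 mg/L

Retardation factor R = 1 + ρ_b·K_d/n = 1 + 1.76 × 0.77/0.27 = 6.019.
Sorption retards both mechanisms: v_R = v/R = 0.1761 m/day, D_R = D/R = 0.005532 m²/day.
v_R·t = 0.1761 × 411 = 72.3771 m; 2√(D_R t) = 3.016 m; argument = (69.2 − 72.3771)/3.016 = -1.053.
C = C₀ × ½·erfc(-1.053) = 218 × 0.9318 = 203 mg/L.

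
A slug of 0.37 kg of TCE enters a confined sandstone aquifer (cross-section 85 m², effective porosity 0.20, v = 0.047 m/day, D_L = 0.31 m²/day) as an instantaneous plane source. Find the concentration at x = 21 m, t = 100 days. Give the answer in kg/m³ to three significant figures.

0.000129 kg/m³

For an instantaneous plane source, C(x,t) = M/(n_e·A·√(4πDt)) · exp(−(x−vt)²/(4Dt)), with n_e·A the pore (flow) area.
Plume center vt = 0.047 × 100 = 4.7 m, so the well at 21 m is 16.3 m downgradient of the peak.
√(4πDt) = 19.74 m, giving peak height M/(n_e·A·√(4πDt)) = 0.37/(0.20 × 85 × 19.74) = 0.001103 kg/m³.
(x−vt)²/(4Dt) = (16.3)²/(4 × 0.31 × 100) = 2.143; exp(−2.143) = 0.1173.
C = 0.001103 × 0.1173 = 0.000129 kg/m³.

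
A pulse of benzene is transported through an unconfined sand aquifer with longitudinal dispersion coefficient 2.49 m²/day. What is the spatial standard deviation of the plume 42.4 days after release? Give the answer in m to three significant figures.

Dispersive spreading gives a Gaussian with σ² = 2Dt; advection only shifts the center.
σ = √(2 × 2.49 × 42.4) = 14.5 m.

14.5 m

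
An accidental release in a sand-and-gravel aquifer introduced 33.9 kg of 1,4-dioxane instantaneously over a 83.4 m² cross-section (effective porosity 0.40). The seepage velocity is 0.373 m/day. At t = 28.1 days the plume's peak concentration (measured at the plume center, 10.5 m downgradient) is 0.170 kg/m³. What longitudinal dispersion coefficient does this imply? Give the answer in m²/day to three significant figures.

At the plume center C_max = M/(n_e·A·√(4πDt)), so D = M²/(4πt·(n_e·A·C_max)²).
n_e·A·C_max = 0.40 × 83.4 × 0.170 = 5.671 kg/m.
D = 33.9²/(4π × 28.1 × 5.671²) = 0.101 m²/day.

0.101 m²/day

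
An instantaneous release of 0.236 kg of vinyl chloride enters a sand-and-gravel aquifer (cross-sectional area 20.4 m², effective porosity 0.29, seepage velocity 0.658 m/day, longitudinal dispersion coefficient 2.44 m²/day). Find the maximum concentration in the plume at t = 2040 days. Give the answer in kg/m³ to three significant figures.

0.000160 kg/m³

The peak of an instantaneous 1D plume sits at x = vt; there the Gaussian factor is 1 and C_max = M/(n_e·A·√(4πDt)), where n_e·A is the pore area the mass is dissolved in.
√(4πDt) = √(4π × 2.44 × 2040) = 250.1 m, so C_max = 0.236/(0.29 × 20.4 × 250.1) = 0.000160 kg/m³.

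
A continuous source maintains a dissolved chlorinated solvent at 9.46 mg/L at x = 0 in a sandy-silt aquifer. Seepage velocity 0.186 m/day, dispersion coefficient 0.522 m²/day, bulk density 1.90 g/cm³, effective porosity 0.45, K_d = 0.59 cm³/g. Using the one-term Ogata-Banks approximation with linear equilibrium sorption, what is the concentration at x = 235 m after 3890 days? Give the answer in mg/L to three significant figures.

1.97 mg/L

Retardation factor R = 1 + ρ_b·K_d/n = 1 + 1.90 × 0.59/0.45 = 3.491.
Sorption retards both mechanisms: v_R = v/R = 0.05328 m/day, D_R = D/R = 0.1495 m²/day.
v_R·t = 0.05328 × 3890 = 207.2592 m; 2√(D_R t) = 48.23 m; argument = (235 − 207.2592)/48.23 = 0.5752.
C = C₀ × ½·erfc(0.5752) = 9.46 × 0.2080 = 1.97 mg/L.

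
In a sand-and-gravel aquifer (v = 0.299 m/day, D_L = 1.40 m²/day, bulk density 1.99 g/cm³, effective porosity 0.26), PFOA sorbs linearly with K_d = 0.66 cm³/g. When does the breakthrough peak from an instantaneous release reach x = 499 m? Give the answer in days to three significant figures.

Retardation factor R = 1 + ρ_b·K_d/n = 1 + 1.99 × 0.66/0.26 = 6.052.
Sorption retards both mechanisms: v_R = v/R = 0.04941 m/day, D_R = D/R = 0.2313 m²/day.
Peak time from v_R²t² + 2D_R t − x² = 0: t = (√(D_R² + v_R²x²) − D_R)/v_R².
√(D_R² + v_R²x²) = √(0.2313² + 0.04941² × 499²) = 24.66; v_R² = 0.002441.
t = (24.66 − 0.2313)/0.002441 = 10000 days.

10000 days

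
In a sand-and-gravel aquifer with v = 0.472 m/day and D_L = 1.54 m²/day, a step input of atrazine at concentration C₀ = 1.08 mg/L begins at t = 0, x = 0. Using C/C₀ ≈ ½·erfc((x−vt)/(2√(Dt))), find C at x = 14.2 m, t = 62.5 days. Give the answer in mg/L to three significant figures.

0.934 mg/L

For a continuous step input, C/C₀ ≈ ½·erfc((x−vt)/(2√(Dt))).
vt = 0.472 × 62.5 = 29.5 m and 2√(Dt) = 2√(1.54 × 62.5) = 19.62 m.
Argument (x−vt)/(2√(Dt)) = (14.2 − 29.5)/19.62 = -0.7798; ½·erfc(-0.7798) = 0.8649.
C = 1.08 × 0.8649 = 0.934 mg/L.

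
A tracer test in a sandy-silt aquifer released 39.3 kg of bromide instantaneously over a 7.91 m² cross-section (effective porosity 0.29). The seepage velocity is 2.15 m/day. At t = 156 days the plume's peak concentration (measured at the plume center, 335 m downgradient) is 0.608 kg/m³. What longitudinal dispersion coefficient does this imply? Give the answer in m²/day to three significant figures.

0.405 m²/day

At the plume center C_max = M/(n_e·A·√(4πDt)), so D = M²/(4πt·(n_e·A·C_max)²).
n_e·A·C_max = 0.29 × 7.91 × 0.608 = 1.395 kg/m.
D = 39.3²/(4π × 156 × 1.395²) = 0.405 m²/day.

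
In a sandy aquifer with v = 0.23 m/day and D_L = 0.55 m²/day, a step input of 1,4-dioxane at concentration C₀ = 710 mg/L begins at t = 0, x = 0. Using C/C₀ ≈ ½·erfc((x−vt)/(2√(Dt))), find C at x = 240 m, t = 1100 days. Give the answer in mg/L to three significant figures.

For a continuous step input, C/C₀ ≈ ½·erfc((x−vt)/(2√(Dt))).
vt = 0.23 × 1100 = 253 m and 2√(Dt) = 2√(0.55 × 1100) = 49.19 m.
Argument (x−vt)/(2√(Dt)) = (240 − 253)/49.19 = -0.2643; ½·erfc(-0.2643) = 0.6457.
C = 710 × 0.6457 = 458 mg/L.

458 mg/L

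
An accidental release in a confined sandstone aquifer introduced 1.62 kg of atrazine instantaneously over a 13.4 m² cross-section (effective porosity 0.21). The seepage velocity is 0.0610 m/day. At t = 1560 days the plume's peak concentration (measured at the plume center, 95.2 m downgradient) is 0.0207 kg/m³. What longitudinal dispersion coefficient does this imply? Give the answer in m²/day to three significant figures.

0.0395 m²/day

At the plume center C_max = M/(n_e·A·√(4πDt)), so D = M²/(4πt·(n_e·A·C_max)²).
n_e·A·C_max = 0.21 × 13.4 × 0.0207 = 0.05825 kg/m.
D = 1.62²/(4π × 1560 × 0.05825²) = 0.0395 m²/day.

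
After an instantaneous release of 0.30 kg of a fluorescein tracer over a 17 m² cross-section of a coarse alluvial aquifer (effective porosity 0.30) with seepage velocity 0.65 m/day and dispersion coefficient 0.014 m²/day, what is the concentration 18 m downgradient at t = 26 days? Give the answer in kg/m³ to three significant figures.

For an instantaneous plane source, C(x,t) = M/(n_e·A·√(4πDt)) · exp(−(x−vt)²/(4Dt)), with n_e·A the pore (flow) area.
Plume center vt = 0.65 × 26 = 16.9 m, so the well at 18 m is 1.1 m downgradient of the peak.
√(4πDt) = 2.139 m, giving peak height M/(n_e·A·√(4πDt)) = 0.30/(0.30 × 17 × 2.139) = 0.02750 kg/m³.
(x−vt)²/(4Dt) = (1.1)²/(4 × 0.014 × 26) = 0.8310; exp(−0.8310) = 0.4356.
C = 0.02750 × 0.4356 = 0.0120 kg/m³.

0.0120 kg/m³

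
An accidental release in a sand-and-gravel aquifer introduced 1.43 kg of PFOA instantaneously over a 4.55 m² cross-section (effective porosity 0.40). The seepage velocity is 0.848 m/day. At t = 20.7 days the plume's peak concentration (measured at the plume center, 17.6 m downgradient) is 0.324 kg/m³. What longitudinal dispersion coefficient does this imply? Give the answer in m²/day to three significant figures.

0.0226 m²/day

At the plume center C_max = M/(n_e·A·√(4πDt)), so D = M²/(4πt·(n_e·A·C_max)²).
n_e·A·C_max = 0.40 × 4.55 × 0.324 = 0.5897 kg/m.
D = 1.43²/(4π × 20.7 × 0.5897²) = 0.0226 m²/day.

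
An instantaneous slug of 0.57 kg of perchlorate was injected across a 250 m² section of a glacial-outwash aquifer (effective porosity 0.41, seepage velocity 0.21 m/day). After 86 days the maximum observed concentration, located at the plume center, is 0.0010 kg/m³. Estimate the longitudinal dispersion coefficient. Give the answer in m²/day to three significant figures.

At the plume center C_max = M/(n_e·A·√(4πDt)), so D = M²/(4πt·(n_e·A·C_max)²).
n_e·A·C_max = 0.41 × 250 × 0.0010 = 0.1025 kg/m.
D = 0.57²/(4π × 86 × 0.1025²) = 0.0286 m²/day.

0.0286 m²/day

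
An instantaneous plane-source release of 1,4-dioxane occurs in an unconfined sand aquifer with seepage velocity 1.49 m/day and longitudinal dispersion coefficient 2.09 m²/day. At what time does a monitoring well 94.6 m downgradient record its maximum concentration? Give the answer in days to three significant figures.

For the 1D instantaneous-source solution, setting ∂C/∂t = 0 at fixed x gives v²t² + 2Dt − x² = 0, so t = (√(D² + v²x²) − D)/v².
√(D² + v²x²) = √(2.09² + 1.49² × 94.6²) = 141.0; v² = 2.2201.
t = (141.0 − 2.09)/2.2201 = 62.6 days (vs. the pure-advection estimate x/v = 63.5 d).

62.6 days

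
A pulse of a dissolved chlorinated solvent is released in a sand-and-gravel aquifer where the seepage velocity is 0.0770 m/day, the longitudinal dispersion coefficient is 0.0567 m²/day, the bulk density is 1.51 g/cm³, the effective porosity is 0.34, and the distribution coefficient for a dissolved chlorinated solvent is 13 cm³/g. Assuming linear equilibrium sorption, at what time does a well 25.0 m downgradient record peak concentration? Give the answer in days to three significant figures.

18500 days

Retardation factor R = 1 + ρ_b·K_d/n = 1 + 1.51 × 13/0.34 = 58.74.
Sorption retards both mechanisms: v_R = v/R = 0.001311 m/day, D_R = D/R = 0.0009653 m²/day.
Peak time from v_R²t² + 2D_R t − x² = 0: t = (√(D_R² + v_R²x²) − D_R)/v_R².
√(D_R² + v_R²x²) = √(0.0009653² + 0.001311² × 25.0²) = 0.03279; v_R² = 1.719e-06.
t = (0.03279 − 0.0009653)/1.719e-06 = 18500 days.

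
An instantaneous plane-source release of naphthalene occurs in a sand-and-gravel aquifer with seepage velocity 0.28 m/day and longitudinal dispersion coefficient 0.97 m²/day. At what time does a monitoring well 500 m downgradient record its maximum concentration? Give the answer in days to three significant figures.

For the 1D instantaneous-source solution, setting ∂C/∂t = 0 at fixed x gives v²t² + 2Dt − x² = 0, so t = (√(D² + v²x²) − D)/v².
√(D² + v²x²) = √(0.97² + 0.28² × 500²) = 140.0; v² = 0.0784.
t = (140.0 − 0.97)/0.0784 = 1770 days (vs. the pure-advection estimate x/v = 1790 d).

1770 days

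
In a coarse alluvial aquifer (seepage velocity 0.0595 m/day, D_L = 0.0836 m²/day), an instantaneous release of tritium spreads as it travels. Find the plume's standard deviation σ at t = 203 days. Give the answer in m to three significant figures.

Dispersive spreading gives a Gaussian with σ² = 2Dt; advection only shifts the center.
σ = √(2 × 0.0836 × 203) = 5.83 m.

5.83 m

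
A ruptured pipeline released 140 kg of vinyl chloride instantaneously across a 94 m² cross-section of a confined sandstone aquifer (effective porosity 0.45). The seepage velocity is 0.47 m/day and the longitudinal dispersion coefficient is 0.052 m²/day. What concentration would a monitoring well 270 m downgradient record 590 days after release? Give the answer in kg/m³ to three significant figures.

0.109 kg/m³

For an instantaneous plane source, C(x,t) = M/(n_e·A·√(4πDt)) · exp(−(x−vt)²/(4Dt)), with n_e·A the pore (flow) area.
Plume center vt = 0.47 × 590 = 277.3 m, so the well at 270 m is 7.3 m upgradient of the peak.
√(4πDt) = 19.64 m, giving peak height M/(n_e·A·√(4πDt)) = 140/(0.45 × 94 × 19.64) = 0.1685 kg/m³.
(x−vt)²/(4Dt) = (-7.3)²/(4 × 0.052 × 590) = 0.4342; exp(−0.4342) = 0.6478.
C = 0.1685 × 0.6478 = 0.109 kg/m³.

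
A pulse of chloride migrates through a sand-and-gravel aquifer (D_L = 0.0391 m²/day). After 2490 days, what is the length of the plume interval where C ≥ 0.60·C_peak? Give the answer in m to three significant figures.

The plume is Gaussian with σ = √(2Dt) = √(2 × 0.0391 × 2490) = 13.95 m.
C/C_peak = exp(−Δx²/(2σ²)) = 0.60 ⇒ Δx = σ·√(−2 ln 0.60) = 13.95 × 1.011 = 14.10 m.
Width = 2Δx = 28.2 m.

28.2 m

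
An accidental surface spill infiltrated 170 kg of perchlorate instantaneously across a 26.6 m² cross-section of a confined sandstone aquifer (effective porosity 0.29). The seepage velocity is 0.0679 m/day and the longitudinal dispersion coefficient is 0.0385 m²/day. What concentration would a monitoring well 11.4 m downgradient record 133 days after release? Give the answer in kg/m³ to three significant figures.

For an instantaneous plane source, C(x,t) = M/(n_e·A·√(4πDt)) · exp(−(x−vt)²/(4Dt)), with n_e·A the pore (flow) area.
Plume center vt = 0.0679 × 133 = 9.0307 m, so the well at 11.4 m is 2.3693 m downgradient of the peak.
√(4πDt) = 8.022 m, giving peak height M/(n_e·A·√(4πDt)) = 170/(0.29 × 26.6 × 8.022) = 2.747 kg/m³.
(x−vt)²/(4Dt) = (2.3693)²/(4 × 0.0385 × 133) = 0.2741; exp(−0.2741) = 0.7603.
C = 2.747 × 0.7603 = 2.09 kg/m³.

2.09 kg/m³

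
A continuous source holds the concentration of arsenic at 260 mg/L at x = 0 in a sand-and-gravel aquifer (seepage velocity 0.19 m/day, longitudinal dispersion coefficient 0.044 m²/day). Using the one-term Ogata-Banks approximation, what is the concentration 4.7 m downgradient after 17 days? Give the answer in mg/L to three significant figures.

29.8 mg/L

For a continuous step input, C/C₀ ≈ ½·erfc((x−vt)/(2√(Dt))).
vt = 0.19 × 17 = 3.23 m and 2√(Dt) = 2√(0.044 × 17) = 1.730 m.
Argument (x−vt)/(2√(Dt)) = (4.7 − 3.23)/1.730 = 0.8497; ½·erfc(0.8497) = 0.1147.
C = 260 × 0.1147 = 29.8 mg/L.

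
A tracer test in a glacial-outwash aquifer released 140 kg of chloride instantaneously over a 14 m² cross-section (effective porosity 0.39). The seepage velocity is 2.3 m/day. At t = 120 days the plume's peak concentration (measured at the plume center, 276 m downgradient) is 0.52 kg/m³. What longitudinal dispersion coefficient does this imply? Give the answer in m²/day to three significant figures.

At the plume center C_max = M/(n_e·A·√(4πDt)), so D = M²/(4πt·(n_e·A·C_max)²).
n_e·A·C_max = 0.39 × 14 × 0.52 = 2.839 kg/m.
D = 140²/(4π × 120 × 2.839²) = 1.61 m²/day.

1.61 m²/day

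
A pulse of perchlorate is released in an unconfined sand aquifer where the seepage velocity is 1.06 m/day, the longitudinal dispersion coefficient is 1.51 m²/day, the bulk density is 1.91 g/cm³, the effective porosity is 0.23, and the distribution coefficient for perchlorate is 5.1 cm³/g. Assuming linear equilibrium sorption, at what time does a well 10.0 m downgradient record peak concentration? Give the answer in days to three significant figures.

Retardation factor R = 1 + ρ_b·K_d/n = 1 + 1.91 × 5.1/0.23 = 43.35.
Sorption retards both mechanisms: v_R = v/R = 0.02445 m/day, D_R = D/R = 0.03483 m²/day.
Peak time from v_R²t² + 2D_R t − x² = 0: t = (√(D_R² + v_R²x²) − D_R)/v_R².
√(D_R² + v_R²x²) = √(0.03483² + 0.02445² × 10.0²) = 0.2470; v_R² = 0.0005978.
t = (0.2470 − 0.03483)/0.0005978 = 355 days.

355 days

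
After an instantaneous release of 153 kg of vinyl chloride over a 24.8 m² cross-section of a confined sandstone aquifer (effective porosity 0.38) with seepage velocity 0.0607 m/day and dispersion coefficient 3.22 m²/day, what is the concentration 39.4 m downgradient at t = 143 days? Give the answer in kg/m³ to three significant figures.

0.128 kg/m³

For an instantaneous plane source, C(x,t) = M/(n_e·A·√(4πDt)) · exp(−(x−vt)²/(4Dt)), with n_e·A the pore (flow) area.
Plume center vt = 0.0607 × 143 = 8.6801 m, so the well at 39.4 m is 30.7199 m downgradient of the peak.
√(4πDt) = 76.07 m, giving peak height M/(n_e·A·√(4πDt)) = 153/(0.38 × 24.8 × 76.07) = 0.2134 kg/m³.
(x−vt)²/(4Dt) = (30.7199)²/(4 × 3.22 × 143) = 0.5124; exp(−0.5124) = 0.5991.
C = 0.2134 × 0.5991 = 0.128 kg/m³.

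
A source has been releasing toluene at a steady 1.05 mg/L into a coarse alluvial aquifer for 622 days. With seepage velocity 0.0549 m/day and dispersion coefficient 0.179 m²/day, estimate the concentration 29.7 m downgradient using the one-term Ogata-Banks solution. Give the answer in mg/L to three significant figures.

For a continuous step input, C/C₀ ≈ ½·erfc((x−vt)/(2√(Dt))).
vt = 0.0549 × 622 = 34.1478 m and 2√(Dt) = 2√(0.179 × 622) = 21.10 m.
Argument (x−vt)/(2√(Dt)) = (29.7 − 34.1478)/21.10 = -0.2108; ½·erfc(-0.2108) = 0.6172.
C = 1.05 × 0.6172 = 0.648 mg/L.

0.648 mg/L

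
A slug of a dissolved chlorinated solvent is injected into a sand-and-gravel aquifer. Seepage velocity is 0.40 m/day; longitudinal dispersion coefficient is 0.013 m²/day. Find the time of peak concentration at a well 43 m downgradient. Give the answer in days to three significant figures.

For the 1D instantaneous-source solution, setting ∂C/∂t = 0 at fixed x gives v²t² + 2Dt − x² = 0, so t = (√(D² + v²x²) − D)/v².
√(D² + v²x²) = √(0.013² + 0.40² × 43²) = 17.20; v² = 0.16.
t = (17.20 − 0.013)/0.16 = 107 days (vs. the pure-advection estimate x/v = 108 d).

107 days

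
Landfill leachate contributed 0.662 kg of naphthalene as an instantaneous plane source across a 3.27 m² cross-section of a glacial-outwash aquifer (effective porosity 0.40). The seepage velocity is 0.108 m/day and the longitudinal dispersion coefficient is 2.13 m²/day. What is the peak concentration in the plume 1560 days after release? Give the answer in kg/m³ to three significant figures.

0.00248 kg/m³

The peak of an instantaneous 1D plume sits at x = vt; there the Gaussian factor is 1 and C_max = M/(n_e·A·√(4πDt)), where n_e·A is the pore area the mass is dissolved in.
√(4πDt) = √(4π × 2.13 × 1560) = 204.3 m, so C_max = 0.662/(0.40 × 3.27 × 204.3) = 0.00248 kg/m³.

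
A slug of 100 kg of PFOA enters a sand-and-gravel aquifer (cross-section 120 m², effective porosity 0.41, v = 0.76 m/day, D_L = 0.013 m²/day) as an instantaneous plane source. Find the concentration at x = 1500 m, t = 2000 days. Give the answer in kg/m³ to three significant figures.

For an instantaneous plane source, C(x,t) = M/(n_e·A·√(4πDt)) · exp(−(x−vt)²/(4Dt)), with n_e·A the pore (flow) area.
Plume center vt = 0.76 × 2000 = 1520 m, so the well at 1500 m is 20 m upgradient of the peak.
√(4πDt) = 18.08 m, giving peak height M/(n_e·A·√(4πDt)) = 100/(0.41 × 120 × 18.08) = 0.1124 kg/m³.
(x−vt)²/(4Dt) = (-20)²/(4 × 0.013 × 2000) = 3.846; exp(−3.846) = 0.02137.
C = 0.1124 × 0.02137 = 0.00240 kg/m³.

0.00240 kg/m³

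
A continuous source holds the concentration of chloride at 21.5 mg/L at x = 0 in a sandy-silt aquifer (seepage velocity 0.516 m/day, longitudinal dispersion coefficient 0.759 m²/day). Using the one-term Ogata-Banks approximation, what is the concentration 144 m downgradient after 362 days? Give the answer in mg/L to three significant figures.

20.8 mg/L

For a continuous step input, C/C₀ ≈ ½·erfc((x−vt)/(2√(Dt))).
vt = 0.516 × 362 = 186.792 m and 2√(Dt) = 2√(0.759 × 362) = 33.15 m.
Argument (x−vt)/(2√(Dt)) = (144 − 186.792)/33.15 = -1.291; ½·erfc(-1.291) = 0.9661.
C = 21.5 × 0.9661 = 20.8 mg/L.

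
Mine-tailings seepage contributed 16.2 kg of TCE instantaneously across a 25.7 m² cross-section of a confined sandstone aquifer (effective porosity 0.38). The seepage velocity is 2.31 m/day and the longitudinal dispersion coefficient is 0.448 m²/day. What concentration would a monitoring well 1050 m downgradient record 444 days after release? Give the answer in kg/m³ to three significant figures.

0.0157 kg/m³

For an instantaneous plane source, C(x,t) = M/(n_e·A·√(4πDt)) · exp(−(x−vt)²/(4Dt)), with n_e·A the pore (flow) area.
Plume center vt = 2.31 × 444 = 1025.64 m, so the well at 1050 m is 24.36 m downgradient of the peak.
√(4πDt) = 50.00 m, giving peak height M/(n_e·A·√(4πDt)) = 16.2/(0.38 × 25.7 × 50.00) = 0.03318 kg/m³.
(x−vt)²/(4Dt) = (24.36)²/(4 × 0.448 × 444) = 0.7458; exp(−0.7458) = 0.4744.
C = 0.03318 × 0.4744 = 0.0157 kg/m³.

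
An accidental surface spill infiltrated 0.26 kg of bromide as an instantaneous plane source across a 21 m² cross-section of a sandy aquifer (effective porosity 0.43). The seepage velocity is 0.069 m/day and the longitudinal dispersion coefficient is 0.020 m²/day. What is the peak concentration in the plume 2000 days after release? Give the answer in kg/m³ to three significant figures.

0.00128 kg/m³

The peak of an instantaneous 1D plume sits at x = vt; there the Gaussian factor is 1 and C_max = M/(n_e·A·√(4πDt)), where n_e·A is the pore area the mass is dissolved in.
√(4πDt) = √(4π × 0.020 × 2000) = 22.42 m, so C_max = 0.26/(0.43 × 21 × 22.42) = 0.00128 kg/m³.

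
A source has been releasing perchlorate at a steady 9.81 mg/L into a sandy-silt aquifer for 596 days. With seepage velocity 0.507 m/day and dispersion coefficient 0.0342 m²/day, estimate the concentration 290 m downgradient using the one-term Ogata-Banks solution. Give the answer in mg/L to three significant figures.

For a continuous step input, C/C₀ ≈ ½·erfc((x−vt)/(2√(Dt))).
vt = 0.507 × 596 = 302.172 m and 2√(Dt) = 2√(0.0342 × 596) = 9.030 m.
Argument (x−vt)/(2√(Dt)) = (290 − 302.172)/9.030 = -1.348; ½·erfc(-1.348) = 0.9717.
C = 9.81 × 0.9717 = 9.53 mg/L.

9.53 mg/L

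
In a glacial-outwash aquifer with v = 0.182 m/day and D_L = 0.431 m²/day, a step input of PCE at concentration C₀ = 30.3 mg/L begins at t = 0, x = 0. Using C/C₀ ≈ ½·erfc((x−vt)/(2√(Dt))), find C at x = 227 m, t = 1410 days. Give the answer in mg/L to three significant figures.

For a continuous step input, C/C₀ ≈ ½·erfc((x−vt)/(2√(Dt))).
vt = 0.182 × 1410 = 256.62 m and 2√(Dt) = 2√(0.431 × 1410) = 49.30 m.
Argument (x−vt)/(2√(Dt)) = (227 − 256.62)/49.30 = -0.6008; ½·erfc(-0.6008) = 0.8022.
C = 30.3 × 0.8022 = 24.3 mg/L.

24.3 mg/L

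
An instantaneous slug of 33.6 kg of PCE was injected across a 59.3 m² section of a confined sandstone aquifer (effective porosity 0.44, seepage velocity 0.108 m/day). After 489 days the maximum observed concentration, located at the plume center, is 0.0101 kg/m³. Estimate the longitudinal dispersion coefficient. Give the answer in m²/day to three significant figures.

2.65 m²/day

At the plume center C_max = M/(n_e·A·√(4πDt)), so D = M²/(4πt·(n_e·A·C_max)²).
n_e·A·C_max = 0.44 × 59.3 × 0.0101 = 0.2635 kg/m.
D = 33.6²/(4π × 489 × 0.2635²) = 2.65 m²/day.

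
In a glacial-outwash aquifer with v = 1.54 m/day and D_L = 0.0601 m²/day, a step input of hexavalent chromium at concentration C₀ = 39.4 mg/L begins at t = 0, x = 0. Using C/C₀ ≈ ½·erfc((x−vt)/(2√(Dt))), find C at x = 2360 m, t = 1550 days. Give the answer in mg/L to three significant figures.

38.5 mg/L

For a continuous step input, C/C₀ ≈ ½·erfc((x−vt)/(2√(Dt))).
vt = 1.54 × 1550 = 2387 m and 2√(Dt) = 2√(0.0601 × 1550) = 19.30 m.
Argument (x−vt)/(2√(Dt)) = (2360 − 2387)/19.30 = -1.399; ½·erfc(-1.399) = 0.9761.
C = 39.4 × 0.9761 = 38.5 mg/L.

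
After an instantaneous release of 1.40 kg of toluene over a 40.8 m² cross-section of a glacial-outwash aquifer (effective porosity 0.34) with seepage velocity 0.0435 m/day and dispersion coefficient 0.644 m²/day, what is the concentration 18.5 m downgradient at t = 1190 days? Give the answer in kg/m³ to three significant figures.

For an instantaneous plane source, C(x,t) = M/(n_e·A·√(4πDt)) · exp(−(x−vt)²/(4Dt)), with n_e·A the pore (flow) area.
Plume center vt = 0.0435 × 1190 = 51.765 m, so the well at 18.5 m is 33.265 m upgradient of the peak.
√(4πDt) = 98.13 m, giving peak height M/(n_e·A·√(4πDt)) = 1.40/(0.34 × 40.8 × 98.13) = 0.001028 kg/m³.
(x−vt)²/(4Dt) = (-33.265)²/(4 × 0.644 × 1190) = 0.3610; exp(−0.3610) = 0.6970.
C = 0.001028 × 0.6970 = 0.000717 kg/m³.

0.000717 kg/m³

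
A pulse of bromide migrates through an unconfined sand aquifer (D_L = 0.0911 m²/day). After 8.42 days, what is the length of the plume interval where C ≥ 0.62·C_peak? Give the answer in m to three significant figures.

2.42 m

The plume is Gaussian with σ = √(2Dt) = √(2 × 0.0911 × 8.42) = 1.239 m.
C/C_peak = exp(−Δx²/(2σ²)) = 0.62 ⇒ Δx = σ·√(−2 ln 0.62) = 1.239 × 0.9778 = 1.211 m.
Width = 2Δx = 2.42 m.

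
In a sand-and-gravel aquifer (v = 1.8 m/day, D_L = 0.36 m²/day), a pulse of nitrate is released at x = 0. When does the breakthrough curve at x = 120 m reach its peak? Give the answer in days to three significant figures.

For the 1D instantaneous-source solution, setting ∂C/∂t = 0 at fixed x gives v²t² + 2Dt − x² = 0, so t = (√(D² + v²x²) − D)/v².
√(D² + v²x²) = √(0.36² + 1.8² × 120²) = 216.0; v² = 3.24.
t = (216.0 − 0.36)/3.24 = 66.6 days (vs. the pure-advection estimate x/v = 66.7 d).

66.6 days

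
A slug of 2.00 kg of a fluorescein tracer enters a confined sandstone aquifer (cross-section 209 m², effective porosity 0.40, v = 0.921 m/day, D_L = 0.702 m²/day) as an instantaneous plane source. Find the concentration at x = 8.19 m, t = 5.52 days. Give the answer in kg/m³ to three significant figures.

0.00184 kg/m³

For an instantaneous plane source, C(x,t) = M/(n_e·A·√(4πDt)) · exp(−(x−vt)²/(4Dt)), with n_e·A the pore (flow) area.
Plume center vt = 0.921 × 5.52 = 5.08392 m, so the well at 8.19 m is 3.10608 m downgradient of the peak.
√(4πDt) = 6.978 m, giving peak height M/(n_e·A·√(4πDt)) = 2.00/(0.40 × 209 × 6.978) = 0.003428 kg/m³.
(x−vt)²/(4Dt) = (3.10608)²/(4 × 0.702 × 5.52) = 0.6224; exp(−0.6224) = 0.5367.
C = 0.003428 × 0.5367 = 0.00184 kg/m³.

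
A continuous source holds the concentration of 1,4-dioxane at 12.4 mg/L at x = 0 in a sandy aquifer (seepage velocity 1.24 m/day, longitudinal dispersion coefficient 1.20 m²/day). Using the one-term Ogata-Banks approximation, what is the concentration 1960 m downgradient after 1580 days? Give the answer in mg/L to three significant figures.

6.14 mg/L

For a continuous step input, C/C₀ ≈ ½·erfc((x−vt)/(2√(Dt))).
vt = 1.24 × 1580 = 1959.2 m and 2√(Dt) = 2√(1.20 × 1580) = 87.09 m.
Argument (x−vt)/(2√(Dt)) = (1960 − 1959.2)/87.09 = 0.009186; ½·erfc(0.009186) = 0.4948.
C = 12.4 × 0.4948 = 6.14 mg/L.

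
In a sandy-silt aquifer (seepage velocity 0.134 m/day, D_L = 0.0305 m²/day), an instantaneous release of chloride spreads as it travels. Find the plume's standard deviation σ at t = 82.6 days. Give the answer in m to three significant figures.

Dispersive spreading gives a Gaussian with σ² = 2Dt; advection only shifts the center.
σ = √(2 × 0.0305 × 82.6) = 2.24 m.

2.24 m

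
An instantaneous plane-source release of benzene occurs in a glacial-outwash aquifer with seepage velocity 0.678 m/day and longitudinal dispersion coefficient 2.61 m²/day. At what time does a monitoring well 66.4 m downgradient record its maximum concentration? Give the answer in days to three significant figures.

For the 1D instantaneous-source solution, setting ∂C/∂t = 0 at fixed x gives v²t² + 2Dt − x² = 0, so t = (√(D² + v²x²) − D)/v².
√(D² + v²x²) = √(2.61² + 0.678² × 66.4²) = 45.09; v² = 0.459684.
t = (45.09 − 2.61)/0.459684 = 92.4 days (vs. the pure-advection estimate x/v = 97.9 d).

92.4 days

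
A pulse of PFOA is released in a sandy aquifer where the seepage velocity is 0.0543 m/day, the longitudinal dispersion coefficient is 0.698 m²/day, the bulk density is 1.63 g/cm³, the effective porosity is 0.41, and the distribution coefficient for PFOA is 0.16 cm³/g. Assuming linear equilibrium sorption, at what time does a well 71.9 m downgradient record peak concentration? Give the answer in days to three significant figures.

1810 days

Retardation factor R = 1 + ρ_b·K_d/n = 1 + 1.63 × 0.16/0.41 = 1.636.
Sorption retards both mechanisms: v_R = v/R = 0.03319 m/day, D_R = D/R = 0.4267 m²/day.
Peak time from v_R²t² + 2D_R t − x² = 0: t = (√(D_R² + v_R²x²) − D_R)/v_R².
√(D_R² + v_R²x²) = √(0.4267² + 0.03319² × 71.9²) = 2.424; v_R² = 0.001102.
t = (2.424 − 0.4267)/0.001102 = 1810 days.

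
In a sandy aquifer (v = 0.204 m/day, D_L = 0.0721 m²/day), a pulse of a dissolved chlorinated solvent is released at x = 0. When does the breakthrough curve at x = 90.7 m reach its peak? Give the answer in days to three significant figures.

For the 1D instantaneous-source solution, setting ∂C/∂t = 0 at fixed x gives v²t² + 2Dt − x² = 0, so t = (√(D² + v²x²) − D)/v².
√(D² + v²x²) = √(0.0721² + 0.204² × 90.7²) = 18.50; v² = 0.041616.
t = (18.50 − 0.0721)/0.041616 = 443 days (vs. the pure-advection estimate x/v = 445 d).

443 days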